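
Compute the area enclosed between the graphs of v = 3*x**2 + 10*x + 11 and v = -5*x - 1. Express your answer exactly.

Set the curves equal: 3*x**2 + 10*x + 11 = -5*x - 1, so 3*x**2 + 15*x + 12 = 0, which factors as 3*(x + 1)*(x + 4) = 0. The curves meet at x = -4, -1.
On [-4, -1], v = -5*x - 1 is on top; that piece has area ∫[-4,-1] (-(3*x**2 + 15*x + 12)) dx = 27/2.

27/2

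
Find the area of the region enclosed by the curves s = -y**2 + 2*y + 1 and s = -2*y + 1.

Both boundary curves give s as a function of y, so integrate with respect to y. Setting them equal: -y**2 + 4*y = 0, i.e. -y*(y - 4) = 0, so they meet at y = 0, 4.
For y in [0, 4], s = -y**2 + 2*y + 1 is on the right; area = ∫[0,4] (-y**2 + 4*y) dy = 32/3.

32/3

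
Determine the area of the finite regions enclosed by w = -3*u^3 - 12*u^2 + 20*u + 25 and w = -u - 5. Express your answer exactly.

Set the curves equal: -3*u^3 - 12*u^2 + 20*u + 25 = -u - 5, so -3*u^3 - 12*u^2 + 21*u + 30 = 0, which factors as -3*(u - 2)*(u + 1)*(u + 5) = 0. The curves meet at u = -5, -1, 2.
On [-5, -1], w = -u - 5 is on top; that piece has area ∫[-5,-1] (-(-3*u^3 - 12*u^2 + 21*u + 30)) du = 160.
On [-1, 2], w = -3*u^3 - 12*u^2 + 20*u + 25 is on top; that piece has area ∫[-1,2] (-3*u^3 - 12*u^2 + 21*u + 30) du = 297/4.
Total enclosed area = 160 + 297/4 = 937/4.

937/4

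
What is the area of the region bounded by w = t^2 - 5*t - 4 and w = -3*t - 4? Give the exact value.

Set the curves equal: t^2 - 5*t - 4 = -3*t - 4, so t^2 - 2*t = 0, which factors as t*(t - 2) = 0. The curves meet at t = 0, 2.
On [0, 2], w = -3*t - 4 is on top; that piece has area ∫[0,2] (-(t^2 - 2*t)) dt = 4/3.

4/3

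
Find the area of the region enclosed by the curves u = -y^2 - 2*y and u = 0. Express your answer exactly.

Both boundary curves give u as a function of y, so integrate with respect to y. Setting them equal: -y^2 - 2*y = 0, i.e. -y*(y + 2) = 0, so they meet at y = -2, 0.
For y in [-2, 0], u = -y^2 - 2*y is on the right; area = ∫[-2,0] (-y^2 - 2*y) dy = 4/3.

4/3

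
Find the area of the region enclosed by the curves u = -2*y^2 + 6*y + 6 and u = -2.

125/3

Both boundary curves give u as a function of y, so integrate with respect to y. Setting them equal: -2*y^2 + 6*y + 8 = 0, i.e. -2*(y - 4)*(y + 1) = 0, so they meet at y = -1, 4.
For y in [-1, 4], u = -2*y^2 + 6*y + 6 is on the right; area = ∫[-1,4] (-2*y^2 + 6*y + 8) dy = 125/3.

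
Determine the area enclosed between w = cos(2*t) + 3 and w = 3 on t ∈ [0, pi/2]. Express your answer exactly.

The difference (cos(2*t) + 3) - (3) = cos(2*t) changes sign at t = pi/4 inside [0, pi/2], so split the integral there.
∫[0,pi/4] (cos(2*t)) dt = 1/2.
∫[pi/4,pi/2] (cos(2*t)) dt = -1/2; the area of that piece is 1/2.
Total area = 1/2 + 1/2 = 1.

1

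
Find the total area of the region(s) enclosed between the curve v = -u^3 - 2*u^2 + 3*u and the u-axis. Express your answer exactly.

The curve meets the u-axis where -u^3 - 2*u^2 + 3*u = 0, i.e. -u*(u - 1)*(u + 3) = 0, at u = -3, 0, 1.
On [-3, 0] the curve lies below the axis; ∫[-3,0] (-u^3 - 2*u^2 + 3*u) du = -45/4, giving area 45/4.
On [0, 1] the curve lies above the axis; ∫[0,1] (-u^3 - 2*u^2 + 3*u) du = 7/12, giving area 7/12.
Total area = 45/4 + 7/12 = 71/6.

71/6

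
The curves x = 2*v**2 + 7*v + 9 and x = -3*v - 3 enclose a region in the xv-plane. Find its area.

Both boundary curves give x as a function of v, so integrate with respect to v. Setting them equal: 2*v**2 + 10*v + 12 = 0, i.e. 2*(v + 2)*(v + 3) = 0, so they meet at v = -3, -2.
For v in [-3, -2], x = 2*v**2 + 7*v + 9 is on the left; area = ∫[-3,-2] (-(2*v**2 + 10*v + 12)) dv = 1/3.

1/3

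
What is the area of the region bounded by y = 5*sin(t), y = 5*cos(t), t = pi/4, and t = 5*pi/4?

On [pi/4, 5*pi/4], (5*sin(t)) - (5*cos(t)) = 5*sin(t) - 5*cos(t) is ≥ 0 throughout, so the area is a single integral of |5*sin(t) - 5*cos(t)|.
∫[pi/4,5*pi/4] (5*sin(t) - 5*cos(t)) dt = 10*sqrt(2).

10*sqrt(2)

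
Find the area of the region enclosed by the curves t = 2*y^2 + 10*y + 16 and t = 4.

1/3

Both boundary curves give t as a function of y, so integrate with respect to y. Setting them equal: 2*y^2 + 10*y + 12 = 0, i.e. 2*(y + 2)*(y + 3) = 0, so they meet at y = -3, -2.
For y in [-3, -2], t = 2*y^2 + 10*y + 16 is on the left; area = ∫[-3,-2] (-(2*y^2 + 10*y + 12)) dy = 1/3.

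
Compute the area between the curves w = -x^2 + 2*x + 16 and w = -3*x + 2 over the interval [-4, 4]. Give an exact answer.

The difference (-x^2 + 2*x + 16) - (-3*x + 2) = -x^2 + 5*x + 14 changes sign at x = -2 inside [-4, 4], so split the integral there.
∫[-4,-2] (-x^2 + 5*x + 14) dx = -62/3; the area of that piece is 62/3.
∫[-2,4] (-x^2 + 5*x + 14) dx = 90.
Total area = 62/3 + 90 = 332/3.

332/3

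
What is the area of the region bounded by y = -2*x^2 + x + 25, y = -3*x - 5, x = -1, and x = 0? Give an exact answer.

82/3

On [-1, 0], (-2*x^2 + x + 25) - (-3*x - 5) = -2*x^2 + 4*x + 30 is ≥ 0 throughout, so the area is a single integral of |-2*x^2 + 4*x + 30|.
∫[-1,0] (-2*x^2 + 4*x + 30) dx = 82/3.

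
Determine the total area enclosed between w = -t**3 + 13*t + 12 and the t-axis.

407/4

The curve meets the t-axis where -t**3 + 13*t + 12 = 0, i.e. -(t - 4)*(t + 1)*(t + 3) = 0, at t = -3, -1, 4.
On [-3, -1] the curve lies below the axis; ∫[-3,-1] (-t**3 + 13*t + 12) dt = -8, giving area 8.
On [-1, 4] the curve lies above the axis; ∫[-1,4] (-t**3 + 13*t + 12) dt = 375/4, giving area 375/4.
Total area = 8 + 375/4 = 407/4.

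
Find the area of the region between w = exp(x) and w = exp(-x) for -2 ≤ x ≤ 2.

-4 + 2*exp(-2) + 2*exp(2)

The difference (exp(x)) - (exp(-x)) = exp(x) - exp(-x) changes sign at x = 0 inside [-2, 2], so split the integral there.
∫[-2,0] (exp(x) - exp(-x)) dx = -exp(2) - exp(-2) + 2; the area of that piece is -2 + exp(-2) + exp(2).
∫[0,2] (exp(x) - exp(-x)) dx = -2 + exp(-2) + exp(2).
Total area = (-2 + exp(-2) + exp(2)) + (-2 + exp(-2) + exp(2)) = -4 + 2*exp(-2) + 2*exp(2).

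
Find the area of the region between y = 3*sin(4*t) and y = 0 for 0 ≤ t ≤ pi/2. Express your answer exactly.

3

The difference (3*sin(4*t)) - (0) = 3*sin(4*t) changes sign at t = pi/4 inside [0, pi/2], so split the integral there.
∫[0,pi/4] (3*sin(4*t)) dt = 3/2.
∫[pi/4,pi/2] (3*sin(4*t)) dt = -3/2; the area of that piece is 3/2.
Total area = 3/2 + 3/2 = 3.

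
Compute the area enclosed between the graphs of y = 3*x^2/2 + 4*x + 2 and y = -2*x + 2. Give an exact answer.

16

Set the curves equal: 3*x^2/2 + 4*x + 2 = -2*x + 2, so 3*x^2/2 + 6*x = 0, which factors as 3*x*(x + 4)/2 = 0. The curves meet at x = -4, 0.
On [-4, 0], y = -2*x + 2 is on top; that piece has area ∫[-4,0] (-(3*x^2/2 + 6*x)) dx = 16.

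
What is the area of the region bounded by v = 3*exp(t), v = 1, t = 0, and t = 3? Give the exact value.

On [0, 3], (3*exp(t)) - (1) = 3*exp(t) - 1 is ≥ 0 throughout, so the area is a single integral of |3*exp(t) - 1|.
∫[0,3] (3*exp(t) - 1) dt = -6 + 3*exp(3).

-6 + 3*exp(3)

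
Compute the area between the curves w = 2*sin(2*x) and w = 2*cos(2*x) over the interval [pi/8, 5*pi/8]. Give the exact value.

2*sqrt(2)

On [pi/8, 5*pi/8], (2*sin(2*x)) - (2*cos(2*x)) = 2*sin(2*x) - 2*cos(2*x) is ≥ 0 throughout, so the area is a single integral of |2*sin(2*x) - 2*cos(2*x)|.
∫[pi/8,5*pi/8] (2*sin(2*x) - 2*cos(2*x)) dx = 2*sqrt(2).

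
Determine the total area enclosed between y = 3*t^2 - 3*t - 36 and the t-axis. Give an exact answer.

The curve meets the t-axis where 3*t^2 - 3*t - 36 = 0, i.e. 3*(t - 4)*(t + 3) = 0, at t = -3, 4.
On [-3, 4] the curve lies below the axis; ∫[-3,4] (3*t^2 - 3*t - 36) dt = -343/2, giving area 343/2.

343/2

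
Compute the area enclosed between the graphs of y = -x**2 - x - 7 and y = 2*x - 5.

1/6

Set the curves equal: -x**2 - x - 7 = 2*x - 5, so -x**2 - 3*x - 2 = 0, which factors as -(x + 1)*(x + 2) = 0. The curves meet at x = -2, -1.
On [-2, -1], y = -x**2 - x - 7 is on top; that piece has area ∫[-2,-1] (-x**2 - 3*x - 2) dx = 1/6.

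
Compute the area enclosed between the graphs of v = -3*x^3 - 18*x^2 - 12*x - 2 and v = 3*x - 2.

393/4

Set the curves equal: -3*x^3 - 18*x^2 - 12*x - 2 = 3*x - 2, so -3*x^3 - 18*x^2 - 15*x = 0, which factors as -3*x*(x + 1)*(x + 5) = 0. The curves meet at x = -5, -1, 0.
On [-5, -1], v = 3*x - 2 is on top; that piece has area ∫[-5,-1] (-(-3*x^3 - 18*x^2 - 15*x)) dx = 96.
On [-1, 0], v = -3*x^3 - 18*x^2 - 12*x - 2 is on top; that piece has area ∫[-1,0] (-3*x^3 - 18*x^2 - 15*x) dx = 9/4.
Total enclosed area = 96 + 9/4 = 393/4.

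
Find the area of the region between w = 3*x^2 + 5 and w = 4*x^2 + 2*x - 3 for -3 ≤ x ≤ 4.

The difference (3*x^2 + 5) - (4*x^2 + 2*x - 3) = -x^2 - 2*x + 8 changes sign at x = 2 inside [-3, 4], so split the integral there.
∫[-3,2] (-x^2 - 2*x + 8) dx = 100/3.
∫[2,4] (-x^2 - 2*x + 8) dx = -44/3; the area of that piece is 44/3.
Total area = 100/3 + 44/3 = 48.

48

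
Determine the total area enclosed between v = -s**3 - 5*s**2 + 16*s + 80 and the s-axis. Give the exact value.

The curve meets the s-axis where -s**3 - 5*s**2 + 16*s + 80 = 0, i.e. -(s - 4)*(s + 4)*(s + 5) = 0, at s = -5, -4, 4.
On [-5, -4] the curve lies below the axis; ∫[-5,-4] (-s**3 - 5*s**2 + 16*s + 80) ds = -17/12, giving area 17/12.
On [-4, 4] the curve lies above the axis; ∫[-4,4] (-s**3 - 5*s**2 + 16*s + 80) ds = 1280/3, giving area 1280/3.
Total area = 17/12 + 1280/3 = 5137/12.

5137/12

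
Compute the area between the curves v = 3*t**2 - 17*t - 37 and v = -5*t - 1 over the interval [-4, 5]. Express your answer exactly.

301

The difference (3*t**2 - 17*t - 37) - (-5*t - 1) = 3*t**2 - 12*t - 36 changes sign at t = -2 inside [-4, 5], so split the integral there.
∫[-4,-2] (3*t**2 - 12*t - 36) dt = 56.
∫[-2,5] (3*t**2 - 12*t - 36) dt = -245; the area of that piece is 245.
Total area = 56 + 245 = 301.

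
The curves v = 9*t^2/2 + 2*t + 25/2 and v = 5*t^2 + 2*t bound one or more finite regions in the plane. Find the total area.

250/3

Set the curves equal: 9*t^2/2 + 2*t + 25/2 = 5*t^2 + 2*t, so -t^2/2 + 25/2 = 0, which factors as -(t - 5)*(t + 5)/2 = 0. The curves meet at t = -5, 5.
On [-5, 5], v = 9*t^2/2 + 2*t + 25/2 is on top; that piece has area ∫[-5,5] (-t^2/2 + 25/2) dt = 250/3.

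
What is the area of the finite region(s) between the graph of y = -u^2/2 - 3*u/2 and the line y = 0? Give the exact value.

The curve meets the u-axis where -u^2/2 - 3*u/2 = 0, i.e. -u*(u + 3)/2 = 0, at u = -3, 0.
On [-3, 0] the curve lies above the axis; ∫[-3,0] (-u^2/2 - 3*u/2) du = 9/4, giving area 9/4.

9/4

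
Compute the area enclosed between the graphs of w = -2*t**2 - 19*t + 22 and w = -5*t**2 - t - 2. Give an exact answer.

4

Set the curves equal: -2*t**2 - 19*t + 22 = -5*t**2 - t - 2, so 3*t**2 - 18*t + 24 = 0, which factors as 3*(t - 4)*(t - 2) = 0. The curves meet at t = 2, 4.
On [2, 4], w = -5*t**2 - t - 2 is on top; that piece has area ∫[2,4] (-(3*t**2 - 18*t + 24)) dt = 4.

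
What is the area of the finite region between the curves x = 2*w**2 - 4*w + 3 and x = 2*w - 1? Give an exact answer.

1/3

Both boundary curves give x as a function of w, so integrate with respect to w. Setting them equal: 2*w**2 - 6*w + 4 = 0, i.e. 2*(w - 2)*(w - 1) = 0, so they meet at w = 1, 2.
For w in [1, 2], x = 2*w**2 - 4*w + 3 is on the left; area = ∫[1,2] (-(2*w**2 - 6*w + 4)) dw = 1/3.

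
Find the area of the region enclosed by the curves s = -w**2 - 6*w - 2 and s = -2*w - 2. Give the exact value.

32/3

Both boundary curves give s as a function of w, so integrate with respect to w. Setting them equal: -w**2 - 4*w = 0, i.e. -w*(w + 4) = 0, so they meet at w = -4, 0.
For w in [-4, 0], s = -w**2 - 6*w - 2 is on the right; area = ∫[-4,0] (-w**2 - 4*w) dw = 32/3.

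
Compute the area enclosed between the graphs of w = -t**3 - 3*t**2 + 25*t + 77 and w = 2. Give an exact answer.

Set the curves equal: -t**3 - 3*t**2 + 25*t + 77 = 2, so -t**3 - 3*t**2 + 25*t + 75 = 0, which factors as -(t - 5)*(t + 3)*(t + 5) = 0. The curves meet at t = -5, -3, 5.
On [-5, -3], w = 2 is on top; that piece has area ∫[-5,-3] (-(-t**3 - 3*t**2 + 25*t + 75)) dt = 12.
On [-3, 5], w = -t**3 - 3*t**2 + 25*t + 77 is on top; that piece has area ∫[-3,5] (-t**3 - 3*t**2 + 25*t + 75) dt = 512.
Total enclosed area = 12 + 512 = 524.

524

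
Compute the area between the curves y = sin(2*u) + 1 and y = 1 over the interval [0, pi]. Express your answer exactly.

The difference (sin(2*u) + 1) - (1) = sin(2*u) changes sign at u = pi/2 inside [0, pi], so split the integral there.
∫[0,pi/2] (sin(2*u)) du = 1.
∫[pi/2,pi] (sin(2*u)) du = -1; the area of that piece is 1.
Total area = 1 + 1 = 2.

2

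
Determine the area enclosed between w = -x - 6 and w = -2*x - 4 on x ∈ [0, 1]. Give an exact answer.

On [0, 1], (-x - 6) - (-2*x - 4) = x - 2 is ≤ 0 throughout, so the area is a single integral of |x - 2|.
∫[0,1] (x - 2) dx = -3/2; the area of that piece is 3/2.

3/2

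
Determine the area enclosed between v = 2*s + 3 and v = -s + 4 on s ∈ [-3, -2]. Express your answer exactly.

17/2

On [-3, -2], (2*s + 3) - (-s + 4) = 3*s - 1 is ≤ 0 throughout, so the area is a single integral of |3*s - 1|.
∫[-3,-2] (3*s - 1) ds = -17/2; the area of that piece is 17/2.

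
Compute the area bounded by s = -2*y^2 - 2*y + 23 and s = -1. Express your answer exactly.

Both boundary curves give s as a function of y, so integrate with respect to y. Setting them equal: -2*y^2 - 2*y + 24 = 0, i.e. -2*(y - 3)*(y + 4) = 0, so they meet at y = -4, 3.
For y in [-4, 3], s = -2*y^2 - 2*y + 23 is on the right; area = ∫[-4,3] (-2*y^2 - 2*y + 24) dy = 343/3.

343/3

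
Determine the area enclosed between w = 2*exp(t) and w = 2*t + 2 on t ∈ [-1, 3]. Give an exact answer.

On [-1, 3], (2*exp(t)) - (2*t + 2) = -2*t + 2*exp(t) - 2 is ≥ 0 throughout, so the area is a single integral of |-2*t + 2*exp(t) - 2|.
∫[-1,3] (-2*t + 2*exp(t) - 2) dt = -16 - 2*exp(-1) + 2*exp(3).

-16 - 2*exp(-1) + 2*exp(3)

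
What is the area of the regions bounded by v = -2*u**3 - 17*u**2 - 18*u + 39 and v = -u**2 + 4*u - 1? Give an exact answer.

Set the curves equal: -2*u**3 - 17*u**2 - 18*u + 39 = -u**2 + 4*u - 1, so -2*u**3 - 16*u**2 - 22*u + 40 = 0, which factors as -2*(u - 1)*(u + 4)*(u + 5) = 0. The curves meet at u = -5, -4, 1.
On [-5, -4], v = -u**2 + 4*u - 1 is on top; that piece has area ∫[-5,-4] (-(-2*u**3 - 16*u**2 - 22*u + 40)) du = 11/6.
On [-4, 1], v = -2*u**3 - 17*u**2 - 18*u + 39 is on top; that piece has area ∫[-4,1] (-2*u**3 - 16*u**2 - 22*u + 40) du = 875/6.
Total enclosed area = 11/6 + 875/6 = 443/3.

443/3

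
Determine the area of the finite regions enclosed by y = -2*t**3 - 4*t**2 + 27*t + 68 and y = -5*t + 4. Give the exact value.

1136/3

Set the curves equal: -2*t**3 - 4*t**2 + 27*t + 68 = -5*t + 4, so -2*t**3 - 4*t**2 + 32*t + 64 = 0, which factors as -2*(t - 4)*(t + 2)*(t + 4) = 0. The curves meet at t = -4, -2, 4.
On [-4, -2], y = -5*t + 4 is on top; that piece has area ∫[-4,-2] (-(-2*t**3 - 4*t**2 + 32*t + 64)) dt = 56/3.
On [-2, 4], y = -2*t**3 - 4*t**2 + 27*t + 68 is on top; that piece has area ∫[-2,4] (-2*t**3 - 4*t**2 + 32*t + 64) dt = 360.
Total enclosed area = 56/3 + 360 = 1136/3.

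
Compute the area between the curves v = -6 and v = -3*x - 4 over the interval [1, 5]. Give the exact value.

28

On [1, 5], (-6) - (-3*x - 4) = 3*x - 2 is ≥ 0 throughout, so the area is a single integral of |3*x - 2|.
∫[1,5] (3*x - 2) dx = 28.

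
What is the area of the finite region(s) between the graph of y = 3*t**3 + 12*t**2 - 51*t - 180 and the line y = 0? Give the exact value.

3901/4

The curve meets the t-axis where 3*t**3 + 12*t**2 - 51*t - 180 = 0, i.e. 3*(t - 4)*(t + 3)*(t + 5) = 0, at t = -5, -3, 4.
On [-5, -3] the curve lies above the axis; ∫[-5,-3] (3*t**3 + 12*t**2 - 51*t - 180) dt = 32, giving area 32.
On [-3, 4] the curve lies below the axis; ∫[-3,4] (3*t**3 + 12*t**2 - 51*t - 180) dt = -3773/4, giving area 3773/4.
Total area = 32 + 3773/4 = 3901/4.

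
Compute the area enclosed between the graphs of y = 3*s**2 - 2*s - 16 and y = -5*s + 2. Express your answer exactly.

Set the curves equal: 3*s**2 - 2*s - 16 = -5*s + 2, so 3*s**2 + 3*s - 18 = 0, which factors as 3*(s - 2)*(s + 3) = 0. The curves meet at s = -3, 2.
On [-3, 2], y = -5*s + 2 is on top; that piece has area ∫[-3,2] (-(3*s**2 + 3*s - 18)) ds = 125/2.

125/2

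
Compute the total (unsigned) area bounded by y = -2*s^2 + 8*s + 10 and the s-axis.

The curve meets the s-axis where -2*s^2 + 8*s + 10 = 0, i.e. -2*(s - 5)*(s + 1) = 0, at s = -1, 5.
On [-1, 5] the curve lies above the axis; ∫[-1,5] (-2*s^2 + 8*s + 10) ds = 72, giving area 72.

72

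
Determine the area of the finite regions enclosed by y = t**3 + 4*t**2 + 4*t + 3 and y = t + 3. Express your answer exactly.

Set the curves equal: t**3 + 4*t**2 + 4*t + 3 = t + 3, so t**3 + 4*t**2 + 3*t = 0, which factors as t*(t + 1)*(t + 3) = 0. The curves meet at t = -3, -1, 0.
On [-3, -1], y = t**3 + 4*t**2 + 4*t + 3 is on top; that piece has area ∫[-3,-1] (t**3 + 4*t**2 + 3*t) dt = 8/3.
On [-1, 0], y = t + 3 is on top; that piece has area ∫[-1,0] (-(t**3 + 4*t**2 + 3*t)) dt = 5/12.
Total enclosed area = 8/3 + 5/12 = 37/12.

37/12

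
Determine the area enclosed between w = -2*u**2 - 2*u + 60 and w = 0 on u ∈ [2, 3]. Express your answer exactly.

127/3

On [2, 3], (-2*u**2 - 2*u + 60) - (0) = -2*u**2 - 2*u + 60 is ≥ 0 throughout, so the area is a single integral of |-2*u**2 - 2*u + 60|.
∫[2,3] (-2*u**2 - 2*u + 60) du = 127/3.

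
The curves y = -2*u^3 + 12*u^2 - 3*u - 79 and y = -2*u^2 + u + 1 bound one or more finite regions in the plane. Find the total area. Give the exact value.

Set the curves equal: -2*u^3 + 12*u^2 - 3*u - 79 = -2*u^2 + u + 1, so -2*u^3 + 14*u^2 - 4*u - 80 = 0, which factors as -2*(u - 5)*(u - 4)*(u + 2) = 0. The curves meet at u = -2, 4, 5.
On [-2, 4], y = -2*u^2 + u + 1 is on top; that piece has area ∫[-2,4] (-(-2*u^3 + 14*u^2 - 4*u - 80)) du = 288.
On [4, 5], y = -2*u^3 + 12*u^2 - 3*u - 79 is on top; that piece has area ∫[4,5] (-2*u^3 + 14*u^2 - 4*u - 80) du = 13/6.
Total enclosed area = 288 + 13/6 = 1741/6.

1741/6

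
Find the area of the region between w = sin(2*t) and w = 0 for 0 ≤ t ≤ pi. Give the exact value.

2

The difference (sin(2*t)) - (0) = sin(2*t) changes sign at t = pi/2 inside [0, pi], so split the integral there.
∫[0,pi/2] (sin(2*t)) dt = 1.
∫[pi/2,pi] (sin(2*t)) dt = -1; the area of that piece is 1.
Total area = 1 + 1 = 2.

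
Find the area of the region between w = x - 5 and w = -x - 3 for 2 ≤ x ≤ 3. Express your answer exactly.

3

On [2, 3], (x - 5) - (-x - 3) = 2*x - 2 is ≥ 0 throughout, so the area is a single integral of |2*x - 2|.
∫[2,3] (2*x - 2) dx = 3.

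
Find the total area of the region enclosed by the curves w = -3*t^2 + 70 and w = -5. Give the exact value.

Set the curves equal: -3*t^2 + 70 = -5, so -3*t^2 + 75 = 0, which factors as -3*(t - 5)*(t + 5) = 0. The curves meet at t = -5, 5.
On [-5, 5], w = -3*t^2 + 70 is on top; that piece has area ∫[-5,5] (-3*t^2 + 75) dt = 500.

500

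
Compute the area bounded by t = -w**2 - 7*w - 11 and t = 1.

Both boundary curves give t as a function of w, so integrate with respect to w. Setting them equal: -w**2 - 7*w - 12 = 0, i.e. -(w + 3)*(w + 4) = 0, so they meet at w = -4, -3.
For w in [-4, -3], t = -w**2 - 7*w - 11 is on the right; area = ∫[-4,-3] (-w**2 - 7*w - 12) dw = 1/6.

1/6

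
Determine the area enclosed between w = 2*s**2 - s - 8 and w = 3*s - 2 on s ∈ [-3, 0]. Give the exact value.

74/3

The difference (2*s**2 - s - 8) - (3*s - 2) = 2*s**2 - 4*s - 6 changes sign at s = -1 inside [-3, 0], so split the integral there.
∫[-3,-1] (2*s**2 - 4*s - 6) ds = 64/3.
∫[-1,0] (2*s**2 - 4*s - 6) ds = -10/3; the area of that piece is 10/3.
Total area = 64/3 + 10/3 = 74/3.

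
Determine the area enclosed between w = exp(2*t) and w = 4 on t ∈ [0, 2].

The difference (exp(2*t)) - (4) = exp(2*t) - 4 changes sign at t = log(2) inside [0, 2], so split the integral there.
∫[0,log(2)] (exp(2*t) - 4) dt = 3/2 - log(16); the area of that piece is -3/2 + log(16).
∫[log(2),2] (exp(2*t) - 4) dt = -10 + 4*log(2) + exp(4)/2.
Total area = (-3/2 + log(16)) + (-10 + 4*log(2) + exp(4)/2) = -23/2 + 8*log(2) + exp(4)/2.

-23/2 + 8*log(2) + exp(4)/2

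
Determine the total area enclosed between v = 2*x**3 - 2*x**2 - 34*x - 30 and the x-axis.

The curve meets the x-axis where 2*x**3 - 2*x**2 - 34*x - 30 = 0, i.e. 2*(x - 5)*(x + 1)*(x + 3) = 0, at x = -3, -1, 5.
On [-3, -1] the curve lies above the axis; ∫[-3,-1] (2*x**3 - 2*x**2 - 34*x - 30) dx = 56/3, giving area 56/3.
On [-1, 5] the curve lies below the axis; ∫[-1,5] (2*x**3 - 2*x**2 - 34*x - 30) dx = -360, giving area 360.
Total area = 56/3 + 360 = 1136/3.

1136/3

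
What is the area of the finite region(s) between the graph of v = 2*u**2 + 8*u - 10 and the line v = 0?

72

The curve meets the u-axis where 2*u**2 + 8*u - 10 = 0, i.e. 2*(u - 1)*(u + 5) = 0, at u = -5, 1.
On [-5, 1] the curve lies below the axis; ∫[-5,1] (2*u**2 + 8*u - 10) du = -72, giving area 72.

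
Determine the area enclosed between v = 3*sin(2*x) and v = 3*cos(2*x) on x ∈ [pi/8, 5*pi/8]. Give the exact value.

3*sqrt(2)

On [pi/8, 5*pi/8], (3*sin(2*x)) - (3*cos(2*x)) = 3*sin(2*x) - 3*cos(2*x) is ≥ 0 throughout, so the area is a single integral of |3*sin(2*x) - 3*cos(2*x)|.
∫[pi/8,5*pi/8] (3*sin(2*x) - 3*cos(2*x)) dx = 3*sqrt(2).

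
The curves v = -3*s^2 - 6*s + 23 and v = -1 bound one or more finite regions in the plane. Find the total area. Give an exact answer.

108

Set the curves equal: -3*s^2 - 6*s + 23 = -1, so -3*s^2 - 6*s + 24 = 0, which factors as -3*(s - 2)*(s + 4) = 0. The curves meet at s = -4, 2.
On [-4, 2], v = -3*s^2 - 6*s + 23 is on top; that piece has area ∫[-4,2] (-3*s^2 - 6*s + 24) ds = 108.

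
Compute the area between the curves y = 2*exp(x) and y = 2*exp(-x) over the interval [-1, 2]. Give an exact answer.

-8 + 2*exp(-2) + 2*exp(-1) + 2*exp(1) + 2*exp(2)

The difference (2*exp(x)) - (2*exp(-x)) = 2*exp(x) - 2*exp(-x) changes sign at x = 0 inside [-1, 2], so split the integral there.
∫[-1,0] (2*exp(x) - 2*exp(-x)) dx = -2*exp(1) - 2*exp(-1) + 4; the area of that piece is -4 + 2*exp(-1) + 2*exp(1).
∫[0,2] (2*exp(x) - 2*exp(-x)) dx = -4 + 2*exp(-2) + 2*exp(2).
Total area = (-4 + 2*exp(-1) + 2*exp(1)) + (-4 + 2*exp(-2) + 2*exp(2)) = -8 + 2*exp(-2) + 2*exp(-1) + 2*exp(1) + 2*exp(2).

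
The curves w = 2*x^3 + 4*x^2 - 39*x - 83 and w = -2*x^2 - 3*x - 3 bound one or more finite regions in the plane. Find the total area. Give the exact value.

999/2

Set the curves equal: 2*x^3 + 4*x^2 - 39*x - 83 = -2*x^2 - 3*x - 3, so 2*x^3 + 6*x^2 - 36*x - 80 = 0, which factors as 2*(x - 4)*(x + 2)*(x + 5) = 0. The curves meet at x = -5, -2, 4.
On [-5, -2], w = 2*x^3 + 4*x^2 - 39*x - 83 is on top; that piece has area ∫[-5,-2] (2*x^3 + 6*x^2 - 36*x - 80) dx = 135/2.
On [-2, 4], w = -2*x^2 - 3*x - 3 is on top; that piece has area ∫[-2,4] (-(2*x^3 + 6*x^2 - 36*x - 80)) dx = 432.
Total enclosed area = 135/2 + 432 = 999/2.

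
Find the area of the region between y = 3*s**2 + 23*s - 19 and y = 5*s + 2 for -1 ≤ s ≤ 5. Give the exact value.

296

The difference (3*s**2 + 23*s - 19) - (5*s + 2) = 3*s**2 + 18*s - 21 changes sign at s = 1 inside [-1, 5], so split the integral there.
∫[-1,1] (3*s**2 + 18*s - 21) ds = -40; the area of that piece is 40.
∫[1,5] (3*s**2 + 18*s - 21) ds = 256.
Total area = 40 + 256 = 296.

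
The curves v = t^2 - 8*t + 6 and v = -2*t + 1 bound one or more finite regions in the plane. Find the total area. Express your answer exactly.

32/3

Set the curves equal: t^2 - 8*t + 6 = -2*t + 1, so t^2 - 6*t + 5 = 0, which factors as (t - 5)*(t - 1) = 0. The curves meet at t = 1, 5.
On [1, 5], v = -2*t + 1 is on top; that piece has area ∫[1,5] (-(t^2 - 6*t + 5)) dt = 32/3.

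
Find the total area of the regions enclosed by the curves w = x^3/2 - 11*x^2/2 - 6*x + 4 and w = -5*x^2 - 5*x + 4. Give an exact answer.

Set the curves equal: x^3/2 - 11*x^2/2 - 6*x + 4 = -5*x^2 - 5*x + 4, so x^3/2 - x^2/2 - x = 0, which factors as x*(x - 2)*(x + 1)/2 = 0. The curves meet at x = -1, 0, 2.
On [-1, 0], w = x^3/2 - 11*x^2/2 - 6*x + 4 is on top; that piece has area ∫[-1,0] (x^3/2 - x^2/2 - x) dx = 5/24.
On [0, 2], w = -5*x^2 - 5*x + 4 is on top; that piece has area ∫[0,2] (-(x^3/2 - x^2/2 - x)) dx = 4/3.
Total enclosed area = 5/24 + 4/3 = 37/24.

37/24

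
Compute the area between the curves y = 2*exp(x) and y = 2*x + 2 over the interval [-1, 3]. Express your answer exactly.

-16 - 2*exp(-1) + 2*exp(3)

On [-1, 3], (2*exp(x)) - (2*x + 2) = -2*x + 2*exp(x) - 2 is ≥ 0 throughout, so the area is a single integral of |-2*x + 2*exp(x) - 2|.
∫[-1,3] (-2*x + 2*exp(x) - 2) dx = -16 - 2*exp(-1) + 2*exp(3).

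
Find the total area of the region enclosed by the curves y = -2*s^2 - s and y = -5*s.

8/3

Set the curves equal: -2*s^2 - s = -5*s, so -2*s^2 + 4*s = 0, which factors as -2*s*(s - 2) = 0. The curves meet at s = 0, 2.
On [0, 2], y = -2*s^2 - s is on top; that piece has area ∫[0,2] (-2*s^2 + 4*s) ds = 8/3.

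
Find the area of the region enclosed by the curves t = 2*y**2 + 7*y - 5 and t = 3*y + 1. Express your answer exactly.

64/3

Both boundary curves give t as a function of y, so integrate with respect to y. Setting them equal: 2*y**2 + 4*y - 6 = 0, i.e. 2*(y - 1)*(y + 3) = 0, so they meet at y = -3, 1.
For y in [-3, 1], t = 2*y**2 + 7*y - 5 is on the left; area = ∫[-3,1] (-(2*y**2 + 4*y - 6)) dy = 64/3.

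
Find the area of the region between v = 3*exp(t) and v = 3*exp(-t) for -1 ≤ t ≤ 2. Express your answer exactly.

-12 + 3*exp(-2) + 3*exp(-1) + 3*exp(1) + 3*exp(2)

The difference (3*exp(t)) - (3*exp(-t)) = 3*exp(t) - 3*exp(-t) changes sign at t = 0 inside [-1, 2], so split the integral there.
∫[-1,0] (3*exp(t) - 3*exp(-t)) dt = -3*exp(1) - 3*exp(-1) + 6; the area of that piece is -6 + 3*exp(-1) + 3*exp(1).
∫[0,2] (3*exp(t) - 3*exp(-t)) dt = -6 + 3*exp(-2) + 3*exp(2).
Total area = (-6 + 3*exp(-1) + 3*exp(1)) + (-6 + 3*exp(-2) + 3*exp(2)) = -12 + 3*exp(-2) + 3*exp(-1) + 3*exp(1) + 3*exp(2).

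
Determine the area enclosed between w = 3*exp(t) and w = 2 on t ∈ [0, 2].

-7 + 3*exp(2)

On [0, 2], (3*exp(t)) - (2) = 3*exp(t) - 2 is ≥ 0 throughout, so the area is a single integral of |3*exp(t) - 2|.
∫[0,2] (3*exp(t) - 2) dt = -7 + 3*exp(2).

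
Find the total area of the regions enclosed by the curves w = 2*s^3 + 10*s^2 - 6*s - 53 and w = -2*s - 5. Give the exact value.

443/3

Set the curves equal: 2*s^3 + 10*s^2 - 6*s - 53 = -2*s - 5, so 2*s^3 + 10*s^2 - 4*s - 48 = 0, which factors as 2*(s - 2)*(s + 3)*(s + 4) = 0. The curves meet at s = -4, -3, 2.
On [-4, -3], w = 2*s^3 + 10*s^2 - 6*s - 53 is on top; that piece has area ∫[-4,-3] (2*s^3 + 10*s^2 - 4*s - 48) ds = 11/6.
On [-3, 2], w = -2*s - 5 is on top; that piece has area ∫[-3,2] (-(2*s^3 + 10*s^2 - 4*s - 48)) ds = 875/6.
Total enclosed area = 11/6 + 875/6 = 443/3.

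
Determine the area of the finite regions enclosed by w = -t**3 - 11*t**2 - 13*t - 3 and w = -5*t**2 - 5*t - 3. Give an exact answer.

Set the curves equal: -t**3 - 11*t**2 - 13*t - 3 = -5*t**2 - 5*t - 3, so -t**3 - 6*t**2 - 8*t = 0, which factors as -t*(t + 2)*(t + 4) = 0. The curves meet at t = -4, -2, 0.
On [-4, -2], w = -5*t**2 - 5*t - 3 is on top; that piece has area ∫[-4,-2] (-(-t**3 - 6*t**2 - 8*t)) dt = 4.
On [-2, 0], w = -t**3 - 11*t**2 - 13*t - 3 is on top; that piece has area ∫[-2,0] (-t**3 - 6*t**2 - 8*t) dt = 4.
Total enclosed area = 4 + 4 = 8.

8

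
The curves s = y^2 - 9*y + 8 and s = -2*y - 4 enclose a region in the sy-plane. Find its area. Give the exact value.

1/6

Both boundary curves give s as a function of y, so integrate with respect to y. Setting them equal: y^2 - 7*y + 12 = 0, i.e. (y - 4)*(y - 3) = 0, so they meet at y = 3, 4.
For y in [3, 4], s = y^2 - 9*y + 8 is on the left; area = ∫[3,4] (-(y^2 - 7*y + 12)) dy = 1/6.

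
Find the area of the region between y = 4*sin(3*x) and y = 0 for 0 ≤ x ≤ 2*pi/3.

16/3

The difference (4*sin(3*x)) - (0) = 4*sin(3*x) changes sign at x = pi/3 inside [0, 2*pi/3], so split the integral there.
∫[0,pi/3] (4*sin(3*x)) dx = 8/3.
∫[pi/3,2*pi/3] (4*sin(3*x)) dx = -8/3; the area of that piece is 8/3.
Total area = 8/3 + 8/3 = 16/3.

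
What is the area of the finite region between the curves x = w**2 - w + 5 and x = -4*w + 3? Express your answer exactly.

1/6

Both boundary curves give x as a function of w, so integrate with respect to w. Setting them equal: w**2 + 3*w + 2 = 0, i.e. (w + 1)*(w + 2) = 0, so they meet at w = -2, -1.
For w in [-2, -1], x = w**2 - w + 5 is on the left; area = ∫[-2,-1] (-(w**2 + 3*w + 2)) dw = 1/6.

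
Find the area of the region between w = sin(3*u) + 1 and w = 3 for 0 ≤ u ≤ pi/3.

On [0, pi/3], (sin(3*u) + 1) - (3) = sin(3*u) - 2 is ≤ 0 throughout, so the area is a single integral of |sin(3*u) - 2|.
∫[0,pi/3] (sin(3*u) - 2) du = 2/3 - 2*pi/3; the area of that piece is -2/3 + 2*pi/3.

-2/3 + 2*pi/3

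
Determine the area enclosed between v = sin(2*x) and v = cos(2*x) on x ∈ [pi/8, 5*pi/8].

sqrt(2)

On [pi/8, 5*pi/8], (sin(2*x)) - (cos(2*x)) = sin(2*x) - cos(2*x) is ≥ 0 throughout, so the area is a single integral of |sin(2*x) - cos(2*x)|.
∫[pi/8,5*pi/8] (sin(2*x) - cos(2*x)) dx = sqrt(2).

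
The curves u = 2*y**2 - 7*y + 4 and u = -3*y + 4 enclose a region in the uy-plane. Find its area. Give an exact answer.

8/3

Both boundary curves give u as a function of y, so integrate with respect to y. Setting them equal: 2*y**2 - 4*y = 0, i.e. 2*y*(y - 2) = 0, so they meet at y = 0, 2.
For y in [0, 2], u = 2*y**2 - 7*y + 4 is on the left; area = ∫[0,2] (-(2*y**2 - 4*y)) dy = 8/3.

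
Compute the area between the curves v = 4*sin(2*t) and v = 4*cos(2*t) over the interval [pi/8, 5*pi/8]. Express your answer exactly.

4*sqrt(2)

On [pi/8, 5*pi/8], (4*sin(2*t)) - (4*cos(2*t)) = 4*sin(2*t) - 4*cos(2*t) is ≥ 0 throughout, so the area is a single integral of |4*sin(2*t) - 4*cos(2*t)|.
∫[pi/8,5*pi/8] (4*sin(2*t) - 4*cos(2*t)) dt = 4*sqrt(2).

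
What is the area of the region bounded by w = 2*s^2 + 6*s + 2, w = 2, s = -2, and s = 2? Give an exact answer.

The difference (2*s^2 + 6*s + 2) - (2) = 2*s^2 + 6*s changes sign at s = 0 inside [-2, 2], so split the integral there.
∫[-2,0] (2*s^2 + 6*s) ds = -20/3; the area of that piece is 20/3.
∫[0,2] (2*s^2 + 6*s) ds = 52/3.
Total area = 20/3 + 52/3 = 24.

24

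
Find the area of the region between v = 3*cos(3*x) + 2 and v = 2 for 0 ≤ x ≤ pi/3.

The difference (3*cos(3*x) + 2) - (2) = 3*cos(3*x) changes sign at x = pi/6 inside [0, pi/3], so split the integral there.
∫[0,pi/6] (3*cos(3*x)) dx = 1.
∫[pi/6,pi/3] (3*cos(3*x)) dx = -1; the area of that piece is 1.
Total area = 1 + 1 = 2.

2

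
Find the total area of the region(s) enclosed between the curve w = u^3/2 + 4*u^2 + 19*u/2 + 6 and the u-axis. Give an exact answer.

The curve meets the u-axis where u^3/2 + 4*u^2 + 19*u/2 + 6 = 0, i.e. (u + 1)*(u + 3)*(u + 4)/2 = 0, at u = -4, -3, -1.
On [-4, -3] the curve lies above the axis; ∫[-4,-3] (u^3/2 + 4*u^2 + 19*u/2 + 6) du = 5/24, giving area 5/24.
On [-3, -1] the curve lies below the axis; ∫[-3,-1] (u^3/2 + 4*u^2 + 19*u/2 + 6) du = -4/3, giving area 4/3.
Total area = 5/24 + 4/3 = 37/24.

37/24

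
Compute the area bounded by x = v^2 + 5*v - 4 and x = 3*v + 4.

Both boundary curves give x as a function of v, so integrate with respect to v. Setting them equal: v^2 + 2*v - 8 = 0, i.e. (v - 2)*(v + 4) = 0, so they meet at v = -4, 2.
For v in [-4, 2], x = v^2 + 5*v - 4 is on the left; area = ∫[-4,2] (-(v^2 + 2*v - 8)) dv = 36.

36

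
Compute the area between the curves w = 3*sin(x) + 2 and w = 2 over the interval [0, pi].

On [0, pi], (3*sin(x) + 2) - (2) = 3*sin(x) is ≥ 0 throughout, so the area is a single integral of |3*sin(x)|.
∫[0,pi] (3*sin(x)) dx = 6.

6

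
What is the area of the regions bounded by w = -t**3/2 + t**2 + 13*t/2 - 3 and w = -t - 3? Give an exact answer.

863/12

Set the curves equal: -t**3/2 + t**2 + 13*t/2 - 3 = -t - 3, so -t**3/2 + t**2 + 15*t/2 = 0, which factors as -t*(t - 5)*(t + 3)/2 = 0. The curves meet at t = -3, 0, 5.
On [-3, 0], w = -t - 3 is on top; that piece has area ∫[-3,0] (-(-t**3/2 + t**2 + 15*t/2)) dt = 117/8.
On [0, 5], w = -t**3/2 + t**2 + 13*t/2 - 3 is on top; that piece has area ∫[0,5] (-t**3/2 + t**2 + 15*t/2) dt = 1375/24.
Total enclosed area = 117/8 + 1375/24 = 863/12.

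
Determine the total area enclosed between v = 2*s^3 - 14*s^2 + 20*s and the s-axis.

The curve meets the s-axis where 2*s^3 - 14*s^2 + 20*s = 0, i.e. 2*s*(s - 5)*(s - 2) = 0, at s = 0, 2, 5.
On [0, 2] the curve lies above the axis; ∫[0,2] (2*s^3 - 14*s^2 + 20*s) ds = 32/3, giving area 32/3.
On [2, 5] the curve lies below the axis; ∫[2,5] (2*s^3 - 14*s^2 + 20*s) ds = -63/2, giving area 63/2.
Total area = 32/3 + 63/2 = 253/6.

253/6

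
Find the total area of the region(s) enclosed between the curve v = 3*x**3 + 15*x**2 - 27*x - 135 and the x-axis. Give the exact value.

The curve meets the x-axis where 3*x**3 + 15*x**2 - 27*x - 135 = 0, i.e. 3*(x - 3)*(x + 3)*(x + 5) = 0, at x = -5, -3, 3.
On [-5, -3] the curve lies above the axis; ∫[-5,-3] (3*x**3 + 15*x**2 - 27*x - 135) dx = 28, giving area 28.
On [-3, 3] the curve lies below the axis; ∫[-3,3] (3*x**3 + 15*x**2 - 27*x - 135) dx = -540, giving area 540.
Total area = 28 + 540 = 568.

568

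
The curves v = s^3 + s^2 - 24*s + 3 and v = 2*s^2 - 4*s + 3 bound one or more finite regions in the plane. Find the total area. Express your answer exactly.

Set the curves equal: s^3 + s^2 - 24*s + 3 = 2*s^2 - 4*s + 3, so s^3 - s^2 - 20*s = 0, which factors as s*(s - 5)*(s + 4) = 0. The curves meet at s = -4, 0, 5.
On [-4, 0], v = s^3 + s^2 - 24*s + 3 is on top; that piece has area ∫[-4,0] (s^3 - s^2 - 20*s) ds = 224/3.
On [0, 5], v = 2*s^2 - 4*s + 3 is on top; that piece has area ∫[0,5] (-(s^3 - s^2 - 20*s)) ds = 1625/12.
Total enclosed area = 224/3 + 1625/12 = 2521/12.

2521/12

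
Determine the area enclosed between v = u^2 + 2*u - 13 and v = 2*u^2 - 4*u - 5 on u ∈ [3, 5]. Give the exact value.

2

The difference (u^2 + 2*u - 13) - (2*u^2 - 4*u - 5) = -u^2 + 6*u - 8 changes sign at u = 4 inside [3, 5], so split the integral there.
∫[3,4] (-u^2 + 6*u - 8) du = 2/3.
∫[4,5] (-u^2 + 6*u - 8) du = -4/3; the area of that piece is 4/3.
Total area = 2/3 + 4/3 = 2.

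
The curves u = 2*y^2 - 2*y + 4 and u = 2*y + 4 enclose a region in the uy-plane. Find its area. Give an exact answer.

8/3

Both boundary curves give u as a function of y, so integrate with respect to y. Setting them equal: 2*y^2 - 4*y = 0, i.e. 2*y*(y - 2) = 0, so they meet at y = 0, 2.
For y in [0, 2], u = 2*y^2 - 2*y + 4 is on the left; area = ∫[0,2] (-(2*y^2 - 4*y)) dy = 8/3.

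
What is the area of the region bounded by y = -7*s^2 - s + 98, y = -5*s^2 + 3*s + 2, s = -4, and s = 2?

On [-4, 2], (-7*s^2 - s + 98) - (-5*s^2 + 3*s + 2) = -2*s^2 - 4*s + 96 is ≥ 0 throughout, so the area is a single integral of |-2*s^2 - 4*s + 96|.
∫[-4,2] (-2*s^2 - 4*s + 96) ds = 552.

552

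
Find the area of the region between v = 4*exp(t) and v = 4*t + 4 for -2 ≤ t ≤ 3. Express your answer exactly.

On [-2, 3], (4*exp(t)) - (4*t + 4) = -4*t + 4*exp(t) - 4 is ≥ 0 throughout, so the area is a single integral of |-4*t + 4*exp(t) - 4|.
∫[-2,3] (-4*t + 4*exp(t) - 4) dt = -30 - 4*exp(-2) + 4*exp(3).

-30 - 4*exp(-2) + 4*exp(3)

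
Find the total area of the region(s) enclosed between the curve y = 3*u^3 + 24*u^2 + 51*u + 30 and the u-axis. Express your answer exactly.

The curve meets the u-axis where 3*u^3 + 24*u^2 + 51*u + 30 = 0, i.e. 3*(u + 1)*(u + 2)*(u + 5) = 0, at u = -5, -2, -1.
On [-5, -2] the curve lies above the axis; ∫[-5,-2] (3*u^3 + 24*u^2 + 51*u + 30) du = 135/4, giving area 135/4.
On [-2, -1] the curve lies below the axis; ∫[-2,-1] (3*u^3 + 24*u^2 + 51*u + 30) du = -7/4, giving area 7/4.
Total area = 135/4 + 7/4 = 71/2.

71/2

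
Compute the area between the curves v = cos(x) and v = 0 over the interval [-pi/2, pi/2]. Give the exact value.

On [-pi/2, pi/2], (cos(x)) - (0) = cos(x) is ≥ 0 throughout, so the area is a single integral of |cos(x)|.
∫[-pi/2,pi/2] (cos(x)) dx = 2.

2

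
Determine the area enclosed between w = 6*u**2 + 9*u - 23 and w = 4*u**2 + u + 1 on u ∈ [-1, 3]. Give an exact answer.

The difference (6*u**2 + 9*u - 23) - (4*u**2 + u + 1) = 2*u**2 + 8*u - 24 changes sign at u = 2 inside [-1, 3], so split the integral there.
∫[-1,2] (2*u**2 + 8*u - 24) du = -54; the area of that piece is 54.
∫[2,3] (2*u**2 + 8*u - 24) du = 26/3.
Total area = 54 + 26/3 = 188/3.

188/3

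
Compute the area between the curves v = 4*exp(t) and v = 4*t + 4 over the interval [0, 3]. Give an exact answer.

-34 + 4*exp(3)

On [0, 3], (4*exp(t)) - (4*t + 4) = -4*t + 4*exp(t) - 4 is ≥ 0 throughout, so the area is a single integral of |-4*t + 4*exp(t) - 4|.
∫[0,3] (-4*t + 4*exp(t) - 4) dt = -34 + 4*exp(3).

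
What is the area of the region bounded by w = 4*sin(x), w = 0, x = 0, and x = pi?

On [0, pi], (4*sin(x)) - (0) = 4*sin(x) is ≥ 0 throughout, so the area is a single integral of |4*sin(x)|.
∫[0,pi] (4*sin(x)) dx = 8.

8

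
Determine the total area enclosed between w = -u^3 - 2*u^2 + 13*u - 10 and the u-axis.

1741/12

The curve meets the u-axis where -u^3 - 2*u^2 + 13*u - 10 = 0, i.e. -(u - 2)*(u - 1)*(u + 5) = 0, at u = -5, 1, 2.
On [-5, 1] the curve lies below the axis; ∫[-5,1] (-u^3 - 2*u^2 + 13*u - 10) du = -144, giving area 144.
On [1, 2] the curve lies above the axis; ∫[1,2] (-u^3 - 2*u^2 + 13*u - 10) du = 13/12, giving area 13/12.
Total area = 144 + 13/12 = 1741/12.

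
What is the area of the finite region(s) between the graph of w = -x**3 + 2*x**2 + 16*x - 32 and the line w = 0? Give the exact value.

The curve meets the x-axis where -x**3 + 2*x**2 + 16*x - 32 = 0, i.e. -(x - 4)*(x - 2)*(x + 4) = 0, at x = -4, 2, 4.
On [-4, 2] the curve lies below the axis; ∫[-4,2] (-x**3 + 2*x**2 + 16*x - 32) dx = -180, giving area 180.
On [2, 4] the curve lies above the axis; ∫[2,4] (-x**3 + 2*x**2 + 16*x - 32) dx = 28/3, giving area 28/3.
Total area = 180 + 28/3 = 568/3.

568/3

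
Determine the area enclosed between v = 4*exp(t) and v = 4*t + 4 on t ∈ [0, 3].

On [0, 3], (4*exp(t)) - (4*t + 4) = -4*t + 4*exp(t) - 4 is ≥ 0 throughout, so the area is a single integral of |-4*t + 4*exp(t) - 4|.
∫[0,3] (-4*t + 4*exp(t) - 4) dt = -34 + 4*exp(3).

-34 + 4*exp(3)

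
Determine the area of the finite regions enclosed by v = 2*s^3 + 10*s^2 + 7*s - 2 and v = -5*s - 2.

37/6

Set the curves equal: 2*s^3 + 10*s^2 + 7*s - 2 = -5*s - 2, so 2*s^3 + 10*s^2 + 12*s = 0, which factors as 2*s*(s + 2)*(s + 3) = 0. The curves meet at s = -3, -2, 0.
On [-3, -2], v = 2*s^3 + 10*s^2 + 7*s - 2 is on top; that piece has area ∫[-3,-2] (2*s^3 + 10*s^2 + 12*s) ds = 5/6.
On [-2, 0], v = -5*s - 2 is on top; that piece has area ∫[-2,0] (-(2*s^3 + 10*s^2 + 12*s)) ds = 16/3.
Total enclosed area = 5/6 + 16/3 = 37/6.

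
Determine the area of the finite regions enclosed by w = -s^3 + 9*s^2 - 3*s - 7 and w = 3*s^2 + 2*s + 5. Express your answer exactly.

131/4

Set the curves equal: -s^3 + 9*s^2 - 3*s - 7 = 3*s^2 + 2*s + 5, so -s^3 + 6*s^2 - 5*s - 12 = 0, which factors as -(s - 4)*(s - 3)*(s + 1) = 0. The curves meet at s = -1, 3, 4.
On [-1, 3], w = 3*s^2 + 2*s + 5 is on top; that piece has area ∫[-1,3] (-(-s^3 + 6*s^2 - 5*s - 12)) ds = 32.
On [3, 4], w = -s^3 + 9*s^2 - 3*s - 7 is on top; that piece has area ∫[3,4] (-s^3 + 6*s^2 - 5*s - 12) ds = 3/4.
Total enclosed area = 32 + 3/4 = 131/4.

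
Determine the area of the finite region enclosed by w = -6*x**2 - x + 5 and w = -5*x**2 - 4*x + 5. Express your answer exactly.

9/2

Set the curves equal: -6*x**2 - x + 5 = -5*x**2 - 4*x + 5, so -x**2 + 3*x = 0, which factors as -x*(x - 3) = 0. The curves meet at x = 0, 3.
On [0, 3], w = -6*x**2 - x + 5 is on top; that piece has area ∫[0,3] (-x**2 + 3*x) dx = 9/2.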